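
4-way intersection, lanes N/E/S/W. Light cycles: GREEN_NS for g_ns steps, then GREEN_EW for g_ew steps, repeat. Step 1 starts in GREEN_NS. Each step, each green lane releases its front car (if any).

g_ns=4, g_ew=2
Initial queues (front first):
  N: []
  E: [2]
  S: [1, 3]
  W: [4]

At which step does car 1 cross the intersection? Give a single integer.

Step 1 [NS]: N:empty,E:wait,S:car1-GO,W:wait | queues: N=0 E=1 S=1 W=1
Step 2 [NS]: N:empty,E:wait,S:car3-GO,W:wait | queues: N=0 E=1 S=0 W=1
Step 3 [NS]: N:empty,E:wait,S:empty,W:wait | queues: N=0 E=1 S=0 W=1
Step 4 [NS]: N:empty,E:wait,S:empty,W:wait | queues: N=0 E=1 S=0 W=1
Step 5 [EW]: N:wait,E:car2-GO,S:wait,W:car4-GO | queues: N=0 E=0 S=0 W=0
Car 1 crosses at step 1

1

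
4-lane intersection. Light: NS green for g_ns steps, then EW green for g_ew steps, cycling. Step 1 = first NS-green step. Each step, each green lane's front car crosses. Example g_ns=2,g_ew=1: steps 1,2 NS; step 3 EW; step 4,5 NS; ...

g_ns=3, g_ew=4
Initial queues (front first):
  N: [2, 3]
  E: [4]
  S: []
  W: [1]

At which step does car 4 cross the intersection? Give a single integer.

Step 1 [NS]: N:car2-GO,E:wait,S:empty,W:wait | queues: N=1 E=1 S=0 W=1
Step 2 [NS]: N:car3-GO,E:wait,S:empty,W:wait | queues: N=0 E=1 S=0 W=1
Step 3 [NS]: N:empty,E:wait,S:empty,W:wait | queues: N=0 E=1 S=0 W=1
Step 4 [EW]: N:wait,E:car4-GO,S:wait,W:car1-GO | queues: N=0 E=0 S=0 W=0
Car 4 crosses at step 4

4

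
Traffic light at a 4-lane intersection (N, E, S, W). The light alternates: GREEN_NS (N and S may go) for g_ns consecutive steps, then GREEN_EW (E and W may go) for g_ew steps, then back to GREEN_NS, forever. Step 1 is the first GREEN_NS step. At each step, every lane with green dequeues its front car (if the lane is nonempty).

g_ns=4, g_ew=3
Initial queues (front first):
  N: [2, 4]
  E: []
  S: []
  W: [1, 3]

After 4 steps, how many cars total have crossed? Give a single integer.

Answer: 2

Derivation:
Step 1 [NS]: N:car2-GO,E:wait,S:empty,W:wait | queues: N=1 E=0 S=0 W=2
Step 2 [NS]: N:car4-GO,E:wait,S:empty,W:wait | queues: N=0 E=0 S=0 W=2
Step 3 [NS]: N:empty,E:wait,S:empty,W:wait | queues: N=0 E=0 S=0 W=2
Step 4 [NS]: N:empty,E:wait,S:empty,W:wait | queues: N=0 E=0 S=0 W=2
Cars crossed by step 4: 2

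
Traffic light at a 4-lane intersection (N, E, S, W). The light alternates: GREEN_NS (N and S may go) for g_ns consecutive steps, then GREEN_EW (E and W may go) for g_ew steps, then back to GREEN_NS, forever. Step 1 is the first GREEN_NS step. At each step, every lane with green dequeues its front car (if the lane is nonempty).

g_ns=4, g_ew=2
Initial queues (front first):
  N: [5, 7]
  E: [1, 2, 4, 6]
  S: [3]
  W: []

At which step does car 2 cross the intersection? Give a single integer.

Step 1 [NS]: N:car5-GO,E:wait,S:car3-GO,W:wait | queues: N=1 E=4 S=0 W=0
Step 2 [NS]: N:car7-GO,E:wait,S:empty,W:wait | queues: N=0 E=4 S=0 W=0
Step 3 [NS]: N:empty,E:wait,S:empty,W:wait | queues: N=0 E=4 S=0 W=0
Step 4 [NS]: N:empty,E:wait,S:empty,W:wait | queues: N=0 E=4 S=0 W=0
Step 5 [EW]: N:wait,E:car1-GO,S:wait,W:empty | queues: N=0 E=3 S=0 W=0
Step 6 [EW]: N:wait,E:car2-GO,S:wait,W:empty | queues: N=0 E=2 S=0 W=0
Step 7 [NS]: N:empty,E:wait,S:empty,W:wait | queues: N=0 E=2 S=0 W=0
Step 8 [NS]: N:empty,E:wait,S:empty,W:wait | queues: N=0 E=2 S=0 W=0
Step 9 [NS]: N:empty,E:wait,S:empty,W:wait | queues: N=0 E=2 S=0 W=0
Step 10 [NS]: N:empty,E:wait,S:empty,W:wait | queues: N=0 E=2 S=0 W=0
Step 11 [EW]: N:wait,E:car4-GO,S:wait,W:empty | queues: N=0 E=1 S=0 W=0
Step 12 [EW]: N:wait,E:car6-GO,S:wait,W:empty | queues: N=0 E=0 S=0 W=0
Car 2 crosses at step 6

6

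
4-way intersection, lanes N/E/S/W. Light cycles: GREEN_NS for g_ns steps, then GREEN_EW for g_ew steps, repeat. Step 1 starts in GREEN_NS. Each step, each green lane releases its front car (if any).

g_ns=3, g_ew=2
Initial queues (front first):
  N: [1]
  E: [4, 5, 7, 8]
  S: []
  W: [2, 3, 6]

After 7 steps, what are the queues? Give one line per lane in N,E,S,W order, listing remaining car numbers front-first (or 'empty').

Step 1 [NS]: N:car1-GO,E:wait,S:empty,W:wait | queues: N=0 E=4 S=0 W=3
Step 2 [NS]: N:empty,E:wait,S:empty,W:wait | queues: N=0 E=4 S=0 W=3
Step 3 [NS]: N:empty,E:wait,S:empty,W:wait | queues: N=0 E=4 S=0 W=3
Step 4 [EW]: N:wait,E:car4-GO,S:wait,W:car2-GO | queues: N=0 E=3 S=0 W=2
Step 5 [EW]: N:wait,E:car5-GO,S:wait,W:car3-GO | queues: N=0 E=2 S=0 W=1
Step 6 [NS]: N:empty,E:wait,S:empty,W:wait | queues: N=0 E=2 S=0 W=1
Step 7 [NS]: N:empty,E:wait,S:empty,W:wait | queues: N=0 E=2 S=0 W=1

N: empty
E: 7 8
S: empty
W: 6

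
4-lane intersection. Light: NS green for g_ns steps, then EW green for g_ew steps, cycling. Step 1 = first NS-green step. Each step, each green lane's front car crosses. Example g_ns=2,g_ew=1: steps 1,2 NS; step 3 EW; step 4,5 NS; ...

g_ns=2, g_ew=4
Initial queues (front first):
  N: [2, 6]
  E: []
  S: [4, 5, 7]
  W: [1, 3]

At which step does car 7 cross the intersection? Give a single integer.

Step 1 [NS]: N:car2-GO,E:wait,S:car4-GO,W:wait | queues: N=1 E=0 S=2 W=2
Step 2 [NS]: N:car6-GO,E:wait,S:car5-GO,W:wait | queues: N=0 E=0 S=1 W=2
Step 3 [EW]: N:wait,E:empty,S:wait,W:car1-GO | queues: N=0 E=0 S=1 W=1
Step 4 [EW]: N:wait,E:empty,S:wait,W:car3-GO | queues: N=0 E=0 S=1 W=0
Step 5 [EW]: N:wait,E:empty,S:wait,W:empty | queues: N=0 E=0 S=1 W=0
Step 6 [EW]: N:wait,E:empty,S:wait,W:empty | queues: N=0 E=0 S=1 W=0
Step 7 [NS]: N:empty,E:wait,S:car7-GO,W:wait | queues: N=0 E=0 S=0 W=0
Car 7 crosses at step 7

7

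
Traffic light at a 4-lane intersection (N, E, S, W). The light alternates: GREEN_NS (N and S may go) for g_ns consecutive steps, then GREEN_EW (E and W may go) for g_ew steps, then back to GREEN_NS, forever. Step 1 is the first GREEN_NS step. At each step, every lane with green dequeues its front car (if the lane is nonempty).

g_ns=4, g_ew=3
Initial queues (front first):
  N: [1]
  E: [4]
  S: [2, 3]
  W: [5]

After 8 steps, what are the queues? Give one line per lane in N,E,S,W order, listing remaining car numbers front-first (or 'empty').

Step 1 [NS]: N:car1-GO,E:wait,S:car2-GO,W:wait | queues: N=0 E=1 S=1 W=1
Step 2 [NS]: N:empty,E:wait,S:car3-GO,W:wait | queues: N=0 E=1 S=0 W=1
Step 3 [NS]: N:empty,E:wait,S:empty,W:wait | queues: N=0 E=1 S=0 W=1
Step 4 [NS]: N:empty,E:wait,S:empty,W:wait | queues: N=0 E=1 S=0 W=1
Step 5 [EW]: N:wait,E:car4-GO,S:wait,W:car5-GO | queues: N=0 E=0 S=0 W=0

N: empty
E: empty
S: empty
W: empty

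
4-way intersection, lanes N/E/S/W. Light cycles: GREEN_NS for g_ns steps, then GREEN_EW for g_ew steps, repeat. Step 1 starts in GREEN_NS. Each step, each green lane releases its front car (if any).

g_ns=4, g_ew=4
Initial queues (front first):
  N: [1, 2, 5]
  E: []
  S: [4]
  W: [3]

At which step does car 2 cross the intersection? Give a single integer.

Step 1 [NS]: N:car1-GO,E:wait,S:car4-GO,W:wait | queues: N=2 E=0 S=0 W=1
Step 2 [NS]: N:car2-GO,E:wait,S:empty,W:wait | queues: N=1 E=0 S=0 W=1
Step 3 [NS]: N:car5-GO,E:wait,S:empty,W:wait | queues: N=0 E=0 S=0 W=1
Step 4 [NS]: N:empty,E:wait,S:empty,W:wait | queues: N=0 E=0 S=0 W=1
Step 5 [EW]: N:wait,E:empty,S:wait,W:car3-GO | queues: N=0 E=0 S=0 W=0
Car 2 crosses at step 2

2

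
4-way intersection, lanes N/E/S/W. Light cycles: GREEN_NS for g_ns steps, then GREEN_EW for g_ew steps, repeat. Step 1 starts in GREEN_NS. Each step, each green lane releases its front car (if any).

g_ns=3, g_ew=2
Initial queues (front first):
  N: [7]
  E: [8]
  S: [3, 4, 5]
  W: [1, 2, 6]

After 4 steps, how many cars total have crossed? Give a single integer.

Answer: 6

Derivation:
Step 1 [NS]: N:car7-GO,E:wait,S:car3-GO,W:wait | queues: N=0 E=1 S=2 W=3
Step 2 [NS]: N:empty,E:wait,S:car4-GO,W:wait | queues: N=0 E=1 S=1 W=3
Step 3 [NS]: N:empty,E:wait,S:car5-GO,W:wait | queues: N=0 E=1 S=0 W=3
Step 4 [EW]: N:wait,E:car8-GO,S:wait,W:car1-GO | queues: N=0 E=0 S=0 W=2
Cars crossed by step 4: 6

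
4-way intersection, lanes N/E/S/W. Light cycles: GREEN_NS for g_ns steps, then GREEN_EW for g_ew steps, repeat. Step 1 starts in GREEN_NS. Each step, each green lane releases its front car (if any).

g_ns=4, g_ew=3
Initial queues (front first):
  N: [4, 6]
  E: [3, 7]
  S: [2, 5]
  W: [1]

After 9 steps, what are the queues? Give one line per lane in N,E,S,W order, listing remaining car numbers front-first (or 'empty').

Step 1 [NS]: N:car4-GO,E:wait,S:car2-GO,W:wait | queues: N=1 E=2 S=1 W=1
Step 2 [NS]: N:car6-GO,E:wait,S:car5-GO,W:wait | queues: N=0 E=2 S=0 W=1
Step 3 [NS]: N:empty,E:wait,S:empty,W:wait | queues: N=0 E=2 S=0 W=1
Step 4 [NS]: N:empty,E:wait,S:empty,W:wait | queues: N=0 E=2 S=0 W=1
Step 5 [EW]: N:wait,E:car3-GO,S:wait,W:car1-GO | queues: N=0 E=1 S=0 W=0
Step 6 [EW]: N:wait,E:car7-GO,S:wait,W:empty | queues: N=0 E=0 S=0 W=0

N: empty
E: empty
S: empty
W: empty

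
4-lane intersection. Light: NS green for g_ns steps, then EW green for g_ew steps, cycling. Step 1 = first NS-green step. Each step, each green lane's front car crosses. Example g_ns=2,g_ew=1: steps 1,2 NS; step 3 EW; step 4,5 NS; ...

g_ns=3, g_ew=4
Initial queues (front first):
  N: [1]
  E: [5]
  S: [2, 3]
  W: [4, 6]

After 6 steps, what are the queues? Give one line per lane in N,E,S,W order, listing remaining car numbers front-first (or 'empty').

Step 1 [NS]: N:car1-GO,E:wait,S:car2-GO,W:wait | queues: N=0 E=1 S=1 W=2
Step 2 [NS]: N:empty,E:wait,S:car3-GO,W:wait | queues: N=0 E=1 S=0 W=2
Step 3 [NS]: N:empty,E:wait,S:empty,W:wait | queues: N=0 E=1 S=0 W=2
Step 4 [EW]: N:wait,E:car5-GO,S:wait,W:car4-GO | queues: N=0 E=0 S=0 W=1
Step 5 [EW]: N:wait,E:empty,S:wait,W:car6-GO | queues: N=0 E=0 S=0 W=0

N: empty
E: empty
S: empty
W: empty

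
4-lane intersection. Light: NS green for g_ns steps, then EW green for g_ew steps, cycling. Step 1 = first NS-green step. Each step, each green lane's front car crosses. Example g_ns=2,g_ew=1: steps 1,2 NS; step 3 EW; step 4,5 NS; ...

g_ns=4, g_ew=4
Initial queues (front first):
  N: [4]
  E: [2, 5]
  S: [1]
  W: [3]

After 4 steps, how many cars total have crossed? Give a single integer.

Step 1 [NS]: N:car4-GO,E:wait,S:car1-GO,W:wait | queues: N=0 E=2 S=0 W=1
Step 2 [NS]: N:empty,E:wait,S:empty,W:wait | queues: N=0 E=2 S=0 W=1
Step 3 [NS]: N:empty,E:wait,S:empty,W:wait | queues: N=0 E=2 S=0 W=1
Step 4 [NS]: N:empty,E:wait,S:empty,W:wait | queues: N=0 E=2 S=0 W=1
Cars crossed by step 4: 2

Answer: 2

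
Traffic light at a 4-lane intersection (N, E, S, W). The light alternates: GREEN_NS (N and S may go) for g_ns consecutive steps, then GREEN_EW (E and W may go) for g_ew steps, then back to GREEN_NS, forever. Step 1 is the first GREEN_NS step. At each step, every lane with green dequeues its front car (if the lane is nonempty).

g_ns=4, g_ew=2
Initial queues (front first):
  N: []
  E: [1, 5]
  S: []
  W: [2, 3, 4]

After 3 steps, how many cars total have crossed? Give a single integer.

Step 1 [NS]: N:empty,E:wait,S:empty,W:wait | queues: N=0 E=2 S=0 W=3
Step 2 [NS]: N:empty,E:wait,S:empty,W:wait | queues: N=0 E=2 S=0 W=3
Step 3 [NS]: N:empty,E:wait,S:empty,W:wait | queues: N=0 E=2 S=0 W=3
Cars crossed by step 3: 0

Answer: 0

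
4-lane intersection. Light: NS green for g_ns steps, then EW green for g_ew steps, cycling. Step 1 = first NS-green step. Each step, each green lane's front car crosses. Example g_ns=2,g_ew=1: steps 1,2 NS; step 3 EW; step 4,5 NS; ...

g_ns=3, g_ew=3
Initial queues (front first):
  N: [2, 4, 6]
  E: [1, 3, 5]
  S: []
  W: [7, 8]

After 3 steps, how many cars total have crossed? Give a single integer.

Step 1 [NS]: N:car2-GO,E:wait,S:empty,W:wait | queues: N=2 E=3 S=0 W=2
Step 2 [NS]: N:car4-GO,E:wait,S:empty,W:wait | queues: N=1 E=3 S=0 W=2
Step 3 [NS]: N:car6-GO,E:wait,S:empty,W:wait | queues: N=0 E=3 S=0 W=2
Cars crossed by step 3: 3

Answer: 3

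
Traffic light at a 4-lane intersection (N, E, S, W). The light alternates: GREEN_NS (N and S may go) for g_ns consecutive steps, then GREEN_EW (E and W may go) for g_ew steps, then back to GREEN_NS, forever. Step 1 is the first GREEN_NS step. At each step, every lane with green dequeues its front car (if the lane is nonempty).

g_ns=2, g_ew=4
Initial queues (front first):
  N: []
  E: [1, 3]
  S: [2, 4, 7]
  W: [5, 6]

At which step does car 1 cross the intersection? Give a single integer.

Step 1 [NS]: N:empty,E:wait,S:car2-GO,W:wait | queues: N=0 E=2 S=2 W=2
Step 2 [NS]: N:empty,E:wait,S:car4-GO,W:wait | queues: N=0 E=2 S=1 W=2
Step 3 [EW]: N:wait,E:car1-GO,S:wait,W:car5-GO | queues: N=0 E=1 S=1 W=1
Step 4 [EW]: N:wait,E:car3-GO,S:wait,W:car6-GO | queues: N=0 E=0 S=1 W=0
Step 5 [EW]: N:wait,E:empty,S:wait,W:empty | queues: N=0 E=0 S=1 W=0
Step 6 [EW]: N:wait,E:empty,S:wait,W:empty | queues: N=0 E=0 S=1 W=0
Step 7 [NS]: N:empty,E:wait,S:car7-GO,W:wait | queues: N=0 E=0 S=0 W=0
Car 1 crosses at step 3

3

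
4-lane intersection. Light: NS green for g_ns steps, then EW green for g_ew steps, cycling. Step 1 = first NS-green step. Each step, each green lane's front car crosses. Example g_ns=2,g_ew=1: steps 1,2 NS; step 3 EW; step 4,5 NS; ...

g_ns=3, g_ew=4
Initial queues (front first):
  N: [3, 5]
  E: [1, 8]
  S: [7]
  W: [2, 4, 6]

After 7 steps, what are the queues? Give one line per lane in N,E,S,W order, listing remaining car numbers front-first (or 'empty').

Step 1 [NS]: N:car3-GO,E:wait,S:car7-GO,W:wait | queues: N=1 E=2 S=0 W=3
Step 2 [NS]: N:car5-GO,E:wait,S:empty,W:wait | queues: N=0 E=2 S=0 W=3
Step 3 [NS]: N:empty,E:wait,S:empty,W:wait | queues: N=0 E=2 S=0 W=3
Step 4 [EW]: N:wait,E:car1-GO,S:wait,W:car2-GO | queues: N=0 E=1 S=0 W=2
Step 5 [EW]: N:wait,E:car8-GO,S:wait,W:car4-GO | queues: N=0 E=0 S=0 W=1
Step 6 [EW]: N:wait,E:empty,S:wait,W:car6-GO | queues: N=0 E=0 S=0 W=0

N: empty
E: empty
S: empty
W: empty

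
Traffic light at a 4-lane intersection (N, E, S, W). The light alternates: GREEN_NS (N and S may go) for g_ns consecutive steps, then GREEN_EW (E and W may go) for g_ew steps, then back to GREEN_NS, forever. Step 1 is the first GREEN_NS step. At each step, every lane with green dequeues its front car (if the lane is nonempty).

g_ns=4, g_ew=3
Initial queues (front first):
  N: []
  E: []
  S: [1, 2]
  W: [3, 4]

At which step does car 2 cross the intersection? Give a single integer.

Step 1 [NS]: N:empty,E:wait,S:car1-GO,W:wait | queues: N=0 E=0 S=1 W=2
Step 2 [NS]: N:empty,E:wait,S:car2-GO,W:wait | queues: N=0 E=0 S=0 W=2
Step 3 [NS]: N:empty,E:wait,S:empty,W:wait | queues: N=0 E=0 S=0 W=2
Step 4 [NS]: N:empty,E:wait,S:empty,W:wait | queues: N=0 E=0 S=0 W=2
Step 5 [EW]: N:wait,E:empty,S:wait,W:car3-GO | queues: N=0 E=0 S=0 W=1
Step 6 [EW]: N:wait,E:empty,S:wait,W:car4-GO | queues: N=0 E=0 S=0 W=0
Car 2 crosses at step 2

2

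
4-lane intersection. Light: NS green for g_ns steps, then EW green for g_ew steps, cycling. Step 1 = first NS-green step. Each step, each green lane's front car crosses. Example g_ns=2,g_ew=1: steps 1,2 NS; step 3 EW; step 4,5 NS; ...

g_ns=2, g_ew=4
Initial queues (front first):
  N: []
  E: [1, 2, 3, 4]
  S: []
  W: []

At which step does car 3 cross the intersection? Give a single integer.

Step 1 [NS]: N:empty,E:wait,S:empty,W:wait | queues: N=0 E=4 S=0 W=0
Step 2 [NS]: N:empty,E:wait,S:empty,W:wait | queues: N=0 E=4 S=0 W=0
Step 3 [EW]: N:wait,E:car1-GO,S:wait,W:empty | queues: N=0 E=3 S=0 W=0
Step 4 [EW]: N:wait,E:car2-GO,S:wait,W:empty | queues: N=0 E=2 S=0 W=0
Step 5 [EW]: N:wait,E:car3-GO,S:wait,W:empty | queues: N=0 E=1 S=0 W=0
Step 6 [EW]: N:wait,E:car4-GO,S:wait,W:empty | queues: N=0 E=0 S=0 W=0
Car 3 crosses at step 5

5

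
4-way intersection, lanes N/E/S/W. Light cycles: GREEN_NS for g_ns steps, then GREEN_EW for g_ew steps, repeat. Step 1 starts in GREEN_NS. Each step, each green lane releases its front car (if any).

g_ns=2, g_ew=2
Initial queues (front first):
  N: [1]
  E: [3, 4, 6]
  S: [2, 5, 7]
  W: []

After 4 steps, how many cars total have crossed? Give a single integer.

Step 1 [NS]: N:car1-GO,E:wait,S:car2-GO,W:wait | queues: N=0 E=3 S=2 W=0
Step 2 [NS]: N:empty,E:wait,S:car5-GO,W:wait | queues: N=0 E=3 S=1 W=0
Step 3 [EW]: N:wait,E:car3-GO,S:wait,W:empty | queues: N=0 E=2 S=1 W=0
Step 4 [EW]: N:wait,E:car4-GO,S:wait,W:empty | queues: N=0 E=1 S=1 W=0
Cars crossed by step 4: 5

Answer: 5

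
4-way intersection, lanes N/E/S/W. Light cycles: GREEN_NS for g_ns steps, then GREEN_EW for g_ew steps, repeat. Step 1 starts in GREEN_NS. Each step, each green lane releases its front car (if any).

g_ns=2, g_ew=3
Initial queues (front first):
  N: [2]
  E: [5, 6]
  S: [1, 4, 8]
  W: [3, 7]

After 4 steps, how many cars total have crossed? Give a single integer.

Answer: 7

Derivation:
Step 1 [NS]: N:car2-GO,E:wait,S:car1-GO,W:wait | queues: N=0 E=2 S=2 W=2
Step 2 [NS]: N:empty,E:wait,S:car4-GO,W:wait | queues: N=0 E=2 S=1 W=2
Step 3 [EW]: N:wait,E:car5-GO,S:wait,W:car3-GO | queues: N=0 E=1 S=1 W=1
Step 4 [EW]: N:wait,E:car6-GO,S:wait,W:car7-GO | queues: N=0 E=0 S=1 W=0
Cars crossed by step 4: 7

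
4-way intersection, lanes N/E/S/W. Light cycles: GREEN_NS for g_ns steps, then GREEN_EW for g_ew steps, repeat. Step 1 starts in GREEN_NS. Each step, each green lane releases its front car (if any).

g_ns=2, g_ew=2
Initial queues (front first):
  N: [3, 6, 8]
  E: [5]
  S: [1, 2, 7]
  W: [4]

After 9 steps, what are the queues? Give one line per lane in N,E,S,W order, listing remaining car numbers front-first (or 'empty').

Step 1 [NS]: N:car3-GO,E:wait,S:car1-GO,W:wait | queues: N=2 E=1 S=2 W=1
Step 2 [NS]: N:car6-GO,E:wait,S:car2-GO,W:wait | queues: N=1 E=1 S=1 W=1
Step 3 [EW]: N:wait,E:car5-GO,S:wait,W:car4-GO | queues: N=1 E=0 S=1 W=0
Step 4 [EW]: N:wait,E:empty,S:wait,W:empty | queues: N=1 E=0 S=1 W=0
Step 5 [NS]: N:car8-GO,E:wait,S:car7-GO,W:wait | queues: N=0 E=0 S=0 W=0

N: empty
E: empty
S: empty
W: empty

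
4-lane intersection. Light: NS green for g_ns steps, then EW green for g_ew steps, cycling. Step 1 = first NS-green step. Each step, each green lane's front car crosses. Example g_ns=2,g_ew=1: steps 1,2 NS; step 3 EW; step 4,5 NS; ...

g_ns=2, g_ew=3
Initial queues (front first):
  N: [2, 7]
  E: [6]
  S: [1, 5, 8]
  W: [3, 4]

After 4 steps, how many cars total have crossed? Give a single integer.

Step 1 [NS]: N:car2-GO,E:wait,S:car1-GO,W:wait | queues: N=1 E=1 S=2 W=2
Step 2 [NS]: N:car7-GO,E:wait,S:car5-GO,W:wait | queues: N=0 E=1 S=1 W=2
Step 3 [EW]: N:wait,E:car6-GO,S:wait,W:car3-GO | queues: N=0 E=0 S=1 W=1
Step 4 [EW]: N:wait,E:empty,S:wait,W:car4-GO | queues: N=0 E=0 S=1 W=0
Cars crossed by step 4: 7

Answer: 7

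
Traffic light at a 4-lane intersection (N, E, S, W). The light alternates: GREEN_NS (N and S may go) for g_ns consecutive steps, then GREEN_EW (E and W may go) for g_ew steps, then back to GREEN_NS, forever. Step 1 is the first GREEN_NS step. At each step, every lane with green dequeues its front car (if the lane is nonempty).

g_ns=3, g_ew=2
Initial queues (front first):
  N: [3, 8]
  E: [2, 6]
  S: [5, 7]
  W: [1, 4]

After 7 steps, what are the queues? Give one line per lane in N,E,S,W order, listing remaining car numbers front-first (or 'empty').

Step 1 [NS]: N:car3-GO,E:wait,S:car5-GO,W:wait | queues: N=1 E=2 S=1 W=2
Step 2 [NS]: N:car8-GO,E:wait,S:car7-GO,W:wait | queues: N=0 E=2 S=0 W=2
Step 3 [NS]: N:empty,E:wait,S:empty,W:wait | queues: N=0 E=2 S=0 W=2
Step 4 [EW]: N:wait,E:car2-GO,S:wait,W:car1-GO | queues: N=0 E=1 S=0 W=1
Step 5 [EW]: N:wait,E:car6-GO,S:wait,W:car4-GO | queues: N=0 E=0 S=0 W=0

N: empty
E: empty
S: empty
W: empty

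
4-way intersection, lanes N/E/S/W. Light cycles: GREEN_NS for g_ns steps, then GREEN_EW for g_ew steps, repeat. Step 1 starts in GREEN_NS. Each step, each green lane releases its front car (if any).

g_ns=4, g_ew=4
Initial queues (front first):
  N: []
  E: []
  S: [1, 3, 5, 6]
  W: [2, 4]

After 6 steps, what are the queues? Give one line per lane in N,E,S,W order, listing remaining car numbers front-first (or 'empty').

Step 1 [NS]: N:empty,E:wait,S:car1-GO,W:wait | queues: N=0 E=0 S=3 W=2
Step 2 [NS]: N:empty,E:wait,S:car3-GO,W:wait | queues: N=0 E=0 S=2 W=2
Step 3 [NS]: N:empty,E:wait,S:car5-GO,W:wait | queues: N=0 E=0 S=1 W=2
Step 4 [NS]: N:empty,E:wait,S:car6-GO,W:wait | queues: N=0 E=0 S=0 W=2
Step 5 [EW]: N:wait,E:empty,S:wait,W:car2-GO | queues: N=0 E=0 S=0 W=1
Step 6 [EW]: N:wait,E:empty,S:wait,W:car4-GO | queues: N=0 E=0 S=0 W=0

N: empty
E: empty
S: empty
W: empty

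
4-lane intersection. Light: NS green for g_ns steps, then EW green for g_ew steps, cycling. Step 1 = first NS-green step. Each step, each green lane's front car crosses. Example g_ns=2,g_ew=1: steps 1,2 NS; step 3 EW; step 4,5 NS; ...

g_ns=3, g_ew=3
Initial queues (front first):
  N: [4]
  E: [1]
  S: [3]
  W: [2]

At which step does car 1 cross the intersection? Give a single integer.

Step 1 [NS]: N:car4-GO,E:wait,S:car3-GO,W:wait | queues: N=0 E=1 S=0 W=1
Step 2 [NS]: N:empty,E:wait,S:empty,W:wait | queues: N=0 E=1 S=0 W=1
Step 3 [NS]: N:empty,E:wait,S:empty,W:wait | queues: N=0 E=1 S=0 W=1
Step 4 [EW]: N:wait,E:car1-GO,S:wait,W:car2-GO | queues: N=0 E=0 S=0 W=0
Car 1 crosses at step 4

4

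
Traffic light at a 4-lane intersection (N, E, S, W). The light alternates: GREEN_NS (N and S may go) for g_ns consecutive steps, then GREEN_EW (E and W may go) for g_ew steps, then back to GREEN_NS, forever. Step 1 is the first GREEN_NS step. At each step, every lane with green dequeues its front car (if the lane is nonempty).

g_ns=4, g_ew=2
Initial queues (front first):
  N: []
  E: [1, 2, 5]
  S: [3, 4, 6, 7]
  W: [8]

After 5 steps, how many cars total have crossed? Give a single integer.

Answer: 6

Derivation:
Step 1 [NS]: N:empty,E:wait,S:car3-GO,W:wait | queues: N=0 E=3 S=3 W=1
Step 2 [NS]: N:empty,E:wait,S:car4-GO,W:wait | queues: N=0 E=3 S=2 W=1
Step 3 [NS]: N:empty,E:wait,S:car6-GO,W:wait | queues: N=0 E=3 S=1 W=1
Step 4 [NS]: N:empty,E:wait,S:car7-GO,W:wait | queues: N=0 E=3 S=0 W=1
Step 5 [EW]: N:wait,E:car1-GO,S:wait,W:car8-GO | queues: N=0 E=2 S=0 W=0
Cars crossed by step 5: 6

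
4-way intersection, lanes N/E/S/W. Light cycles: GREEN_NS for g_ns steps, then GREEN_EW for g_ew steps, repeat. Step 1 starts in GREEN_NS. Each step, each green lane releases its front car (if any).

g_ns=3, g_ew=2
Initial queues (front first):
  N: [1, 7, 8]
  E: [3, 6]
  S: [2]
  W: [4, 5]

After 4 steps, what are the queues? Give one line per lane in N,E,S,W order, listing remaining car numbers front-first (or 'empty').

Step 1 [NS]: N:car1-GO,E:wait,S:car2-GO,W:wait | queues: N=2 E=2 S=0 W=2
Step 2 [NS]: N:car7-GO,E:wait,S:empty,W:wait | queues: N=1 E=2 S=0 W=2
Step 3 [NS]: N:car8-GO,E:wait,S:empty,W:wait | queues: N=0 E=2 S=0 W=2
Step 4 [EW]: N:wait,E:car3-GO,S:wait,W:car4-GO | queues: N=0 E=1 S=0 W=1

N: empty
E: 6
S: empty
W: 5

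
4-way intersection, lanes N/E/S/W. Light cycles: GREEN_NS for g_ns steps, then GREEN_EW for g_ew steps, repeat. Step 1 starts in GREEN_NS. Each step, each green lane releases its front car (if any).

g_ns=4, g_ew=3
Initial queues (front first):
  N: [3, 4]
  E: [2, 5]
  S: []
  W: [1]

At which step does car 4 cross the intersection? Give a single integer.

Step 1 [NS]: N:car3-GO,E:wait,S:empty,W:wait | queues: N=1 E=2 S=0 W=1
Step 2 [NS]: N:car4-GO,E:wait,S:empty,W:wait | queues: N=0 E=2 S=0 W=1
Step 3 [NS]: N:empty,E:wait,S:empty,W:wait | queues: N=0 E=2 S=0 W=1
Step 4 [NS]: N:empty,E:wait,S:empty,W:wait | queues: N=0 E=2 S=0 W=1
Step 5 [EW]: N:wait,E:car2-GO,S:wait,W:car1-GO | queues: N=0 E=1 S=0 W=0
Step 6 [EW]: N:wait,E:car5-GO,S:wait,W:empty | queues: N=0 E=0 S=0 W=0
Car 4 crosses at step 2

2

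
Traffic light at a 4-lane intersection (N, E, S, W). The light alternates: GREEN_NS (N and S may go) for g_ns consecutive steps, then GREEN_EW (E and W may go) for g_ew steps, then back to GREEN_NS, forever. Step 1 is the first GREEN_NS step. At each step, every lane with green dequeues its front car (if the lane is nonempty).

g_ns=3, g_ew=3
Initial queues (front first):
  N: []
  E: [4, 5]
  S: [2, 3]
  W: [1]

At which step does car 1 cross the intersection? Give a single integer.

Step 1 [NS]: N:empty,E:wait,S:car2-GO,W:wait | queues: N=0 E=2 S=1 W=1
Step 2 [NS]: N:empty,E:wait,S:car3-GO,W:wait | queues: N=0 E=2 S=0 W=1
Step 3 [NS]: N:empty,E:wait,S:empty,W:wait | queues: N=0 E=2 S=0 W=1
Step 4 [EW]: N:wait,E:car4-GO,S:wait,W:car1-GO | queues: N=0 E=1 S=0 W=0
Step 5 [EW]: N:wait,E:car5-GO,S:wait,W:empty | queues: N=0 E=0 S=0 W=0
Car 1 crosses at step 4

4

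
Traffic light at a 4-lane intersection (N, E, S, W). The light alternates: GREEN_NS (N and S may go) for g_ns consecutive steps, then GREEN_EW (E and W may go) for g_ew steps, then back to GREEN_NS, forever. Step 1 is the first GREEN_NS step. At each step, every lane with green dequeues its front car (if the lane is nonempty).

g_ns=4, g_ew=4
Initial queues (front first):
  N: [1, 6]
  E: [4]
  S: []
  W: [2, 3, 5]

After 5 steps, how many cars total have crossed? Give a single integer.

Answer: 4

Derivation:
Step 1 [NS]: N:car1-GO,E:wait,S:empty,W:wait | queues: N=1 E=1 S=0 W=3
Step 2 [NS]: N:car6-GO,E:wait,S:empty,W:wait | queues: N=0 E=1 S=0 W=3
Step 3 [NS]: N:empty,E:wait,S:empty,W:wait | queues: N=0 E=1 S=0 W=3
Step 4 [NS]: N:empty,E:wait,S:empty,W:wait | queues: N=0 E=1 S=0 W=3
Step 5 [EW]: N:wait,E:car4-GO,S:wait,W:car2-GO | queues: N=0 E=0 S=0 W=2
Cars crossed by step 5: 4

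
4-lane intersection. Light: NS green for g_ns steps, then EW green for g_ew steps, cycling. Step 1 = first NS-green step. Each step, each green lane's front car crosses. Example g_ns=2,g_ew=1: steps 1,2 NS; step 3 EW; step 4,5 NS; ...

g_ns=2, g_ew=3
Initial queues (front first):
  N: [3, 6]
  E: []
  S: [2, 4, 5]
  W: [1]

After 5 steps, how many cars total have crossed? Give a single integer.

Step 1 [NS]: N:car3-GO,E:wait,S:car2-GO,W:wait | queues: N=1 E=0 S=2 W=1
Step 2 [NS]: N:car6-GO,E:wait,S:car4-GO,W:wait | queues: N=0 E=0 S=1 W=1
Step 3 [EW]: N:wait,E:empty,S:wait,W:car1-GO | queues: N=0 E=0 S=1 W=0
Step 4 [EW]: N:wait,E:empty,S:wait,W:empty | queues: N=0 E=0 S=1 W=0
Step 5 [EW]: N:wait,E:empty,S:wait,W:empty | queues: N=0 E=0 S=1 W=0
Cars crossed by step 5: 5

Answer: 5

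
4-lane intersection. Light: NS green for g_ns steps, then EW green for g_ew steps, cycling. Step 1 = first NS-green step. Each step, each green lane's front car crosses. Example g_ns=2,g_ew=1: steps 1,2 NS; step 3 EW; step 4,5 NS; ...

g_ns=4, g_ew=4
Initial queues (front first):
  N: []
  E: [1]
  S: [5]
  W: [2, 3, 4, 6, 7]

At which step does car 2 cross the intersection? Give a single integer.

Step 1 [NS]: N:empty,E:wait,S:car5-GO,W:wait | queues: N=0 E=1 S=0 W=5
Step 2 [NS]: N:empty,E:wait,S:empty,W:wait | queues: N=0 E=1 S=0 W=5
Step 3 [NS]: N:empty,E:wait,S:empty,W:wait | queues: N=0 E=1 S=0 W=5
Step 4 [NS]: N:empty,E:wait,S:empty,W:wait | queues: N=0 E=1 S=0 W=5
Step 5 [EW]: N:wait,E:car1-GO,S:wait,W:car2-GO | queues: N=0 E=0 S=0 W=4
Step 6 [EW]: N:wait,E:empty,S:wait,W:car3-GO | queues: N=0 E=0 S=0 W=3
Step 7 [EW]: N:wait,E:empty,S:wait,W:car4-GO | queues: N=0 E=0 S=0 W=2
Step 8 [EW]: N:wait,E:empty,S:wait,W:car6-GO | queues: N=0 E=0 S=0 W=1
Step 9 [NS]: N:empty,E:wait,S:empty,W:wait | queues: N=0 E=0 S=0 W=1
Step 10 [NS]: N:empty,E:wait,S:empty,W:wait | queues: N=0 E=0 S=0 W=1
Step 11 [NS]: N:empty,E:wait,S:empty,W:wait | queues: N=0 E=0 S=0 W=1
Step 12 [NS]: N:empty,E:wait,S:empty,W:wait | queues: N=0 E=0 S=0 W=1
Step 13 [EW]: N:wait,E:empty,S:wait,W:car7-GO | queues: N=0 E=0 S=0 W=0
Car 2 crosses at step 5

5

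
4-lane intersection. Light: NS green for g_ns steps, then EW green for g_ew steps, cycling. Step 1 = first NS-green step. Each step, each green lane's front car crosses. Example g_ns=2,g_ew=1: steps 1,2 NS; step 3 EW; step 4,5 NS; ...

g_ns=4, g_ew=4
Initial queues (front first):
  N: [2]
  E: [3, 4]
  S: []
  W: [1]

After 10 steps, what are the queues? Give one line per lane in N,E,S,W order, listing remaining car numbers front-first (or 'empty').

Step 1 [NS]: N:car2-GO,E:wait,S:empty,W:wait | queues: N=0 E=2 S=0 W=1
Step 2 [NS]: N:empty,E:wait,S:empty,W:wait | queues: N=0 E=2 S=0 W=1
Step 3 [NS]: N:empty,E:wait,S:empty,W:wait | queues: N=0 E=2 S=0 W=1
Step 4 [NS]: N:empty,E:wait,S:empty,W:wait | queues: N=0 E=2 S=0 W=1
Step 5 [EW]: N:wait,E:car3-GO,S:wait,W:car1-GO | queues: N=0 E=1 S=0 W=0
Step 6 [EW]: N:wait,E:car4-GO,S:wait,W:empty | queues: N=0 E=0 S=0 W=0

N: empty
E: empty
S: empty
W: empty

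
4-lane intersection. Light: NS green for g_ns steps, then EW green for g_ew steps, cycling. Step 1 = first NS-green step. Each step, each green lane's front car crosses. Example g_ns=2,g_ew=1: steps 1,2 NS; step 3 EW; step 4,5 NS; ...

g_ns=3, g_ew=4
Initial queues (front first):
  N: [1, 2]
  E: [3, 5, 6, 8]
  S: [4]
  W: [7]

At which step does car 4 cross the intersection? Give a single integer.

Step 1 [NS]: N:car1-GO,E:wait,S:car4-GO,W:wait | queues: N=1 E=4 S=0 W=1
Step 2 [NS]: N:car2-GO,E:wait,S:empty,W:wait | queues: N=0 E=4 S=0 W=1
Step 3 [NS]: N:empty,E:wait,S:empty,W:wait | queues: N=0 E=4 S=0 W=1
Step 4 [EW]: N:wait,E:car3-GO,S:wait,W:car7-GO | queues: N=0 E=3 S=0 W=0
Step 5 [EW]: N:wait,E:car5-GO,S:wait,W:empty | queues: N=0 E=2 S=0 W=0
Step 6 [EW]: N:wait,E:car6-GO,S:wait,W:empty | queues: N=0 E=1 S=0 W=0
Step 7 [EW]: N:wait,E:car8-GO,S:wait,W:empty | queues: N=0 E=0 S=0 W=0
Car 4 crosses at step 1

1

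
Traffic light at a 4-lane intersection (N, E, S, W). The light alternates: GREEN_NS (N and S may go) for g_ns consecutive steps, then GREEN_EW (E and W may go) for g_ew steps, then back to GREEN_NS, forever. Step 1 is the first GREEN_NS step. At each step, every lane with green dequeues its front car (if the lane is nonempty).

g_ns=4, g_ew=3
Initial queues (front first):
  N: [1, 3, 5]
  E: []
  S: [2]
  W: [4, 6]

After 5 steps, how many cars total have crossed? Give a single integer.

Answer: 5

Derivation:
Step 1 [NS]: N:car1-GO,E:wait,S:car2-GO,W:wait | queues: N=2 E=0 S=0 W=2
Step 2 [NS]: N:car3-GO,E:wait,S:empty,W:wait | queues: N=1 E=0 S=0 W=2
Step 3 [NS]: N:car5-GO,E:wait,S:empty,W:wait | queues: N=0 E=0 S=0 W=2
Step 4 [NS]: N:empty,E:wait,S:empty,W:wait | queues: N=0 E=0 S=0 W=2
Step 5 [EW]: N:wait,E:empty,S:wait,W:car4-GO | queues: N=0 E=0 S=0 W=1
Cars crossed by step 5: 5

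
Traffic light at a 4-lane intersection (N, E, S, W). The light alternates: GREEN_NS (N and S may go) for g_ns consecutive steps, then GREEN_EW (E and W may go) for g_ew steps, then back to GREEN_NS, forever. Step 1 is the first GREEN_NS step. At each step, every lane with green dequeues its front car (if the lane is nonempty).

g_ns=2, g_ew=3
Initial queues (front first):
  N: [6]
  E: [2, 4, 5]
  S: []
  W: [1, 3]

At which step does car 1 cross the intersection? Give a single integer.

Step 1 [NS]: N:car6-GO,E:wait,S:empty,W:wait | queues: N=0 E=3 S=0 W=2
Step 2 [NS]: N:empty,E:wait,S:empty,W:wait | queues: N=0 E=3 S=0 W=2
Step 3 [EW]: N:wait,E:car2-GO,S:wait,W:car1-GO | queues: N=0 E=2 S=0 W=1
Step 4 [EW]: N:wait,E:car4-GO,S:wait,W:car3-GO | queues: N=0 E=1 S=0 W=0
Step 5 [EW]: N:wait,E:car5-GO,S:wait,W:empty | queues: N=0 E=0 S=0 W=0
Car 1 crosses at step 3

3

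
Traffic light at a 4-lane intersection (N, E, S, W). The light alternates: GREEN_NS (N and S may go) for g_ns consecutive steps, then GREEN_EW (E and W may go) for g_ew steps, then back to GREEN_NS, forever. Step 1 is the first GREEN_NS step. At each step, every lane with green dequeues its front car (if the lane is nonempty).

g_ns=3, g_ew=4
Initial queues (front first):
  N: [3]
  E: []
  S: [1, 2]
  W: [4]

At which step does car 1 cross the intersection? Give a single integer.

Step 1 [NS]: N:car3-GO,E:wait,S:car1-GO,W:wait | queues: N=0 E=0 S=1 W=1
Step 2 [NS]: N:empty,E:wait,S:car2-GO,W:wait | queues: N=0 E=0 S=0 W=1
Step 3 [NS]: N:empty,E:wait,S:empty,W:wait | queues: N=0 E=0 S=0 W=1
Step 4 [EW]: N:wait,E:empty,S:wait,W:car4-GO | queues: N=0 E=0 S=0 W=0
Car 1 crosses at step 1

1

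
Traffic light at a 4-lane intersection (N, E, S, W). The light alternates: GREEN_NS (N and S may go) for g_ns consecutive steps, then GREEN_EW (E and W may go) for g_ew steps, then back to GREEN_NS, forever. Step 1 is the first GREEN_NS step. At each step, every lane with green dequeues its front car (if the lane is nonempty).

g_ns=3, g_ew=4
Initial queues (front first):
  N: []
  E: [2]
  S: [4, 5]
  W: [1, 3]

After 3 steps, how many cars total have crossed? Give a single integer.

Step 1 [NS]: N:empty,E:wait,S:car4-GO,W:wait | queues: N=0 E=1 S=1 W=2
Step 2 [NS]: N:empty,E:wait,S:car5-GO,W:wait | queues: N=0 E=1 S=0 W=2
Step 3 [NS]: N:empty,E:wait,S:empty,W:wait | queues: N=0 E=1 S=0 W=2
Cars crossed by step 3: 2

Answer: 2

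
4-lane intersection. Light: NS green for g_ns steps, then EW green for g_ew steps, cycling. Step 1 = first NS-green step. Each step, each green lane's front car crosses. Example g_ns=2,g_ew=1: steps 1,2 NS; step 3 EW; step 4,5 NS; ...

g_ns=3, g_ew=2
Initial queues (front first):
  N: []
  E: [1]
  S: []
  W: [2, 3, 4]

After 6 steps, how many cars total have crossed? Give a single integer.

Step 1 [NS]: N:empty,E:wait,S:empty,W:wait | queues: N=0 E=1 S=0 W=3
Step 2 [NS]: N:empty,E:wait,S:empty,W:wait | queues: N=0 E=1 S=0 W=3
Step 3 [NS]: N:empty,E:wait,S:empty,W:wait | queues: N=0 E=1 S=0 W=3
Step 4 [EW]: N:wait,E:car1-GO,S:wait,W:car2-GO | queues: N=0 E=0 S=0 W=2
Step 5 [EW]: N:wait,E:empty,S:wait,W:car3-GO | queues: N=0 E=0 S=0 W=1
Step 6 [NS]: N:empty,E:wait,S:empty,W:wait | queues: N=0 E=0 S=0 W=1
Cars crossed by step 6: 3

Answer: 3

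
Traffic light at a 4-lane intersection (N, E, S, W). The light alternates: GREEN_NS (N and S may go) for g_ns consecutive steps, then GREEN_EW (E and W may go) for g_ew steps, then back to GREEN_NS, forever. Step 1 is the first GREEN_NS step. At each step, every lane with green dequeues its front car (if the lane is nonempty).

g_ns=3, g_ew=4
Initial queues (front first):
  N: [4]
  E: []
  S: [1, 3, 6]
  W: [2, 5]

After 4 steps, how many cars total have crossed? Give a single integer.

Step 1 [NS]: N:car4-GO,E:wait,S:car1-GO,W:wait | queues: N=0 E=0 S=2 W=2
Step 2 [NS]: N:empty,E:wait,S:car3-GO,W:wait | queues: N=0 E=0 S=1 W=2
Step 3 [NS]: N:empty,E:wait,S:car6-GO,W:wait | queues: N=0 E=0 S=0 W=2
Step 4 [EW]: N:wait,E:empty,S:wait,W:car2-GO | queues: N=0 E=0 S=0 W=1
Cars crossed by step 4: 5

Answer: 5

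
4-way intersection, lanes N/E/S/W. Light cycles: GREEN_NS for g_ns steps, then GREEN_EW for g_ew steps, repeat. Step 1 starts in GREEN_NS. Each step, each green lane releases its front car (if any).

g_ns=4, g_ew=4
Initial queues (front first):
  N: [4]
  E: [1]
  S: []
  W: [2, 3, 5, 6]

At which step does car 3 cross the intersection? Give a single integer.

Step 1 [NS]: N:car4-GO,E:wait,S:empty,W:wait | queues: N=0 E=1 S=0 W=4
Step 2 [NS]: N:empty,E:wait,S:empty,W:wait | queues: N=0 E=1 S=0 W=4
Step 3 [NS]: N:empty,E:wait,S:empty,W:wait | queues: N=0 E=1 S=0 W=4
Step 4 [NS]: N:empty,E:wait,S:empty,W:wait | queues: N=0 E=1 S=0 W=4
Step 5 [EW]: N:wait,E:car1-GO,S:wait,W:car2-GO | queues: N=0 E=0 S=0 W=3
Step 6 [EW]: N:wait,E:empty,S:wait,W:car3-GO | queues: N=0 E=0 S=0 W=2
Step 7 [EW]: N:wait,E:empty,S:wait,W:car5-GO | queues: N=0 E=0 S=0 W=1
Step 8 [EW]: N:wait,E:empty,S:wait,W:car6-GO | queues: N=0 E=0 S=0 W=0
Car 3 crosses at step 6

6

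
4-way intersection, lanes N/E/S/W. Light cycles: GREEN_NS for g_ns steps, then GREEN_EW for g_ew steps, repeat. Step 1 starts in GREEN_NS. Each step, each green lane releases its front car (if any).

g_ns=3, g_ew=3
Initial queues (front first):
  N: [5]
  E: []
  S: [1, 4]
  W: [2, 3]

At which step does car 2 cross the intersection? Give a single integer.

Step 1 [NS]: N:car5-GO,E:wait,S:car1-GO,W:wait | queues: N=0 E=0 S=1 W=2
Step 2 [NS]: N:empty,E:wait,S:car4-GO,W:wait | queues: N=0 E=0 S=0 W=2
Step 3 [NS]: N:empty,E:wait,S:empty,W:wait | queues: N=0 E=0 S=0 W=2
Step 4 [EW]: N:wait,E:empty,S:wait,W:car2-GO | queues: N=0 E=0 S=0 W=1
Step 5 [EW]: N:wait,E:empty,S:wait,W:car3-GO | queues: N=0 E=0 S=0 W=0
Car 2 crosses at step 4

4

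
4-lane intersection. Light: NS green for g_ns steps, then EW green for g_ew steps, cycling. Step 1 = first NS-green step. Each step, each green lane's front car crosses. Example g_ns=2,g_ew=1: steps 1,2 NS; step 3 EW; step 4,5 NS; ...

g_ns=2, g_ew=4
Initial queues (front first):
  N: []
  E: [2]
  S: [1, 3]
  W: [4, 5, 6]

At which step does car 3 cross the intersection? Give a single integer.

Step 1 [NS]: N:empty,E:wait,S:car1-GO,W:wait | queues: N=0 E=1 S=1 W=3
Step 2 [NS]: N:empty,E:wait,S:car3-GO,W:wait | queues: N=0 E=1 S=0 W=3
Step 3 [EW]: N:wait,E:car2-GO,S:wait,W:car4-GO | queues: N=0 E=0 S=0 W=2
Step 4 [EW]: N:wait,E:empty,S:wait,W:car5-GO | queues: N=0 E=0 S=0 W=1
Step 5 [EW]: N:wait,E:empty,S:wait,W:car6-GO | queues: N=0 E=0 S=0 W=0
Car 3 crosses at step 2

2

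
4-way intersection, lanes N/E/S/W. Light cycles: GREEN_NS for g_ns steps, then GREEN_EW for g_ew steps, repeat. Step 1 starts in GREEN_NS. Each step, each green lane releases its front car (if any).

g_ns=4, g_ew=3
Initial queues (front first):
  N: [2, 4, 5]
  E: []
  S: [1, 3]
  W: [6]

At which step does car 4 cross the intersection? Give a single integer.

Step 1 [NS]: N:car2-GO,E:wait,S:car1-GO,W:wait | queues: N=2 E=0 S=1 W=1
Step 2 [NS]: N:car4-GO,E:wait,S:car3-GO,W:wait | queues: N=1 E=0 S=0 W=1
Step 3 [NS]: N:car5-GO,E:wait,S:empty,W:wait | queues: N=0 E=0 S=0 W=1
Step 4 [NS]: N:empty,E:wait,S:empty,W:wait | queues: N=0 E=0 S=0 W=1
Step 5 [EW]: N:wait,E:empty,S:wait,W:car6-GO | queues: N=0 E=0 S=0 W=0
Car 4 crosses at step 2

2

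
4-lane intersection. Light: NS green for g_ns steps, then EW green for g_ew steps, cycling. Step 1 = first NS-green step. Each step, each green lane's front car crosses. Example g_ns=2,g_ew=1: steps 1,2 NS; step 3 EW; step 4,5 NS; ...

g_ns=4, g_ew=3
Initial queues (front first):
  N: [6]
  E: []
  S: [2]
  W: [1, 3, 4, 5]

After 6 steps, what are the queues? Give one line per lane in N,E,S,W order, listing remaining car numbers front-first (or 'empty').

Step 1 [NS]: N:car6-GO,E:wait,S:car2-GO,W:wait | queues: N=0 E=0 S=0 W=4
Step 2 [NS]: N:empty,E:wait,S:empty,W:wait | queues: N=0 E=0 S=0 W=4
Step 3 [NS]: N:empty,E:wait,S:empty,W:wait | queues: N=0 E=0 S=0 W=4
Step 4 [NS]: N:empty,E:wait,S:empty,W:wait | queues: N=0 E=0 S=0 W=4
Step 5 [EW]: N:wait,E:empty,S:wait,W:car1-GO | queues: N=0 E=0 S=0 W=3
Step 6 [EW]: N:wait,E:empty,S:wait,W:car3-GO | queues: N=0 E=0 S=0 W=2

N: empty
E: empty
S: empty
W: 4 5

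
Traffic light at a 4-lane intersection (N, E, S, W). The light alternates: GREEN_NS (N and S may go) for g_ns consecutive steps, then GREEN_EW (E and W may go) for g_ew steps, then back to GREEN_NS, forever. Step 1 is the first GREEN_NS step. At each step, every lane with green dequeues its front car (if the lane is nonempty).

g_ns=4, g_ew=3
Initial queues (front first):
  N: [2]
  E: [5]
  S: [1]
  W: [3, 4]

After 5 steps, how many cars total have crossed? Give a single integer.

Answer: 4

Derivation:
Step 1 [NS]: N:car2-GO,E:wait,S:car1-GO,W:wait | queues: N=0 E=1 S=0 W=2
Step 2 [NS]: N:empty,E:wait,S:empty,W:wait | queues: N=0 E=1 S=0 W=2
Step 3 [NS]: N:empty,E:wait,S:empty,W:wait | queues: N=0 E=1 S=0 W=2
Step 4 [NS]: N:empty,E:wait,S:empty,W:wait | queues: N=0 E=1 S=0 W=2
Step 5 [EW]: N:wait,E:car5-GO,S:wait,W:car3-GO | queues: N=0 E=0 S=0 W=1
Cars crossed by step 5: 4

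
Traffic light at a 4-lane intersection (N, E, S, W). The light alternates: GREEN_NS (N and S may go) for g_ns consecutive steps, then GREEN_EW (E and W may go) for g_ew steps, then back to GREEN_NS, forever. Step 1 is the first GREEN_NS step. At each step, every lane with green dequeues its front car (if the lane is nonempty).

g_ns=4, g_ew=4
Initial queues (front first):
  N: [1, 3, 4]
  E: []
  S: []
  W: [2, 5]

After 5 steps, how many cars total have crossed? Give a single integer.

Answer: 4

Derivation:
Step 1 [NS]: N:car1-GO,E:wait,S:empty,W:wait | queues: N=2 E=0 S=0 W=2
Step 2 [NS]: N:car3-GO,E:wait,S:empty,W:wait | queues: N=1 E=0 S=0 W=2
Step 3 [NS]: N:car4-GO,E:wait,S:empty,W:wait | queues: N=0 E=0 S=0 W=2
Step 4 [NS]: N:empty,E:wait,S:empty,W:wait | queues: N=0 E=0 S=0 W=2
Step 5 [EW]: N:wait,E:empty,S:wait,W:car2-GO | queues: N=0 E=0 S=0 W=1
Cars crossed by step 5: 4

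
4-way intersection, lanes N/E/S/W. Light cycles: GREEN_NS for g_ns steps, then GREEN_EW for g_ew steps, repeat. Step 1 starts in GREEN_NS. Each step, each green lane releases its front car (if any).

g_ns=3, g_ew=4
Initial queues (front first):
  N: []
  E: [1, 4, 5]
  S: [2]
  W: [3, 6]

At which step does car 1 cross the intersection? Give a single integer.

Step 1 [NS]: N:empty,E:wait,S:car2-GO,W:wait | queues: N=0 E=3 S=0 W=2
Step 2 [NS]: N:empty,E:wait,S:empty,W:wait | queues: N=0 E=3 S=0 W=2
Step 3 [NS]: N:empty,E:wait,S:empty,W:wait | queues: N=0 E=3 S=0 W=2
Step 4 [EW]: N:wait,E:car1-GO,S:wait,W:car3-GO | queues: N=0 E=2 S=0 W=1
Step 5 [EW]: N:wait,E:car4-GO,S:wait,W:car6-GO | queues: N=0 E=1 S=0 W=0
Step 6 [EW]: N:wait,E:car5-GO,S:wait,W:empty | queues: N=0 E=0 S=0 W=0
Car 1 crosses at step 4

4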